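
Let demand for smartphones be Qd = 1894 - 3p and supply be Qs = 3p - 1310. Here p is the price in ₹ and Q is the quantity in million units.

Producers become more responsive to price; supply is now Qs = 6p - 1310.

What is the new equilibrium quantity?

826

Before the shock: 1894 - 3p = 3p - 1310 ⇒ 3204 = 6p ⇒ p = 534, Q = 292.
After the shift, demand is Qd = 1894 - 3p and supply is Qs = 6p - 1310.
Equate the new curves: 1894 - 3p = 6p - 1310, giving 3204 = 9p, p = 356, Q = 826.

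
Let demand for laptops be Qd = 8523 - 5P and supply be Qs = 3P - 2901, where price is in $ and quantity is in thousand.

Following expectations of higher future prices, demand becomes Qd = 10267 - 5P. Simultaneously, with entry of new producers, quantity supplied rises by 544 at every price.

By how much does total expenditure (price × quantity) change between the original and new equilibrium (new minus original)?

+1775982

Initially, 8523 - 5P = 3P - 2901, so 11424 = 8P and P = 1428, Q = 1383.
With the change applied: demand Qd = 10267 - 5P, supply Qs = 3P - 2357.
Clearing the new market: 10267 - 5P = 3P - 2357, so P = 1578 and Q = 2377.
Expenditure moves from 1428×1383 = 1974924 to 1578×2377 = 3750906; change = +1775982.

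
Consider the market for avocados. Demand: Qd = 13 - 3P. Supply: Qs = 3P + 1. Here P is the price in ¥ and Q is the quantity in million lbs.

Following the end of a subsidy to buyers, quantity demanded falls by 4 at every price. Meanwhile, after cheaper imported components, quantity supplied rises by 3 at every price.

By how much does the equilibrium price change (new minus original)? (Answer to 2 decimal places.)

Original equilibrium: 13 - 3P = 3P + 1 gives 12 = 6P, so P = 2 and Q = 7.
The new curves are Qd = 9 - 3P (demand) and Qs = 3P + 4 (supply).
Clearing the new market: 9 - 3P = 3P + 4, so P = 5/6 ≈ 0.8333 and Q = 6.5.
ΔP = 0.8333 − 2 = -1.17.

-1.17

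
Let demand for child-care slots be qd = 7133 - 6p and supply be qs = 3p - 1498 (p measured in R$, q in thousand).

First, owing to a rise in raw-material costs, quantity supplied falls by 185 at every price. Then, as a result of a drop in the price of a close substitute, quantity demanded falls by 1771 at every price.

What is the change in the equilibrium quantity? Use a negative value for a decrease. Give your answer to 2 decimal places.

-713.67

Before the shock: 7133 - 6p = 3p - 1498 ⇒ 8631 = 9p ⇒ p = 959, q = 1379.
The new curves are qd = 5362 - 6p (demand) and qs = 3p - 1683 (supply).
Setting them equal: 5362 - 6p = 3p - 1683 → 7045 = 9p, so p = 7045/9 ≈ 782.7778 and q = 1996/3 ≈ 665.3333.
Δq = 665.3333 − 1379 = -713.67.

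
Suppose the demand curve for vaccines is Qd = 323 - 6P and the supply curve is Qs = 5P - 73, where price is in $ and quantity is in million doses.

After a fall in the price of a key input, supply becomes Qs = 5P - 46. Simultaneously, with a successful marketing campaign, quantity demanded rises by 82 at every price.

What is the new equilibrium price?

41

Initially, 323 - 6P = 5P - 73, so 396 = 11P and P = 36, Q = 107.
With the change applied: demand Qd = 405 - 6P, supply Qs = 5P - 46.
Equate the new curves: 405 - 6P = 5P - 46, giving 451 = 11P, P = 41, Q = 159.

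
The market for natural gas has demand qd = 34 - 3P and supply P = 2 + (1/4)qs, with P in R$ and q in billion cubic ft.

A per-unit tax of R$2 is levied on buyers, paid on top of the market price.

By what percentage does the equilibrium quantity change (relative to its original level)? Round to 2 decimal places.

-21.43

Solve the original market: 34 - 3P = 4P - 8, hence P = 6 and q = 16.
Since buyers pay the price plus the tax, the effective demand curve becomes qd = 28 - 3P.
Clearing the new market: 28 - 3P = 4P - 8, so P = 36/7 ≈ 5.1429 and q = 88/7 ≈ 12.5714.
%Δq = (12.5714 − 16) / 16 × 100 = -21.43%.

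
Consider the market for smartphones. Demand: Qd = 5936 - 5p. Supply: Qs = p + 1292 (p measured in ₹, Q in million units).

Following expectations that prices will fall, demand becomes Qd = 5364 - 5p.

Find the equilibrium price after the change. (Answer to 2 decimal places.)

Initially, 5936 - 5p = p + 1292, so 4644 = 6p and p = 774, Q = 2066.
The shock moves the curves to Qd = 5364 - 5p and Qs = p + 1292.
Clearing the new market: 5364 - 5p = p + 1292, so p = 2036/3 ≈ 678.6667 and Q = 5912/3 ≈ 1970.6667.

678.67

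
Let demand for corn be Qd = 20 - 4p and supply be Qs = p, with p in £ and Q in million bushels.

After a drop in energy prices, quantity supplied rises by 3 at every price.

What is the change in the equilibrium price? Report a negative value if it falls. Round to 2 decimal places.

-0.60

Before the shock: 20 - 4p = p ⇒ 20 = 5p ⇒ p = 4, Q = 4.
After the shift, demand is Qd = 20 - 4p and supply is Qs = p + 3.
Equate the new curves: 20 - 4p = p + 3, giving 17 = 5p, p = 3.4, Q = 6.4.
Δp = 3.4 − 4 = -0.60.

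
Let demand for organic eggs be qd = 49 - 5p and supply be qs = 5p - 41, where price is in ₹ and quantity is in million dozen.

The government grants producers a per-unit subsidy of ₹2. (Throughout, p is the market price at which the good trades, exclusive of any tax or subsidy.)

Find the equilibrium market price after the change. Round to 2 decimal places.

8.00

Before the shock: 49 - 5p = 5p - 41 ⇒ 90 = 10p ⇒ p = 9, q = 4.
Since sellers receive the price plus the subsidy, the effective supply curve becomes qs = 5p - 31.
Equate the new curves: 49 - 5p = 5p - 31, giving 80 = 10p, p = 8, q = 9.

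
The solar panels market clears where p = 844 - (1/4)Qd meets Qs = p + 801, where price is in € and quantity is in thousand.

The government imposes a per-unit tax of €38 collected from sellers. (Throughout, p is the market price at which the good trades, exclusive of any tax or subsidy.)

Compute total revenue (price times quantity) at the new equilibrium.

671854.56

Initially, 3376 - 4p = p + 801, so 2575 = 5p and p = 515, Q = 1316.
Since sellers keep the price net of the tax, the effective supply curve becomes Qs = p + 763.
Equate the new curves: 3376 - 4p = p + 763, giving 2613 = 5p, p = 522.6, Q = 1285.6.
New expenditure = 522.6 × 1285.6 = 671854.56.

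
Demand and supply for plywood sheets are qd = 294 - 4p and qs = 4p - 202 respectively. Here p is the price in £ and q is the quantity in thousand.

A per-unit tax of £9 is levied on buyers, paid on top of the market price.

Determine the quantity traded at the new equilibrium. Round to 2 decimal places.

Solve the original market: 294 - 4p = 4p - 202, hence p = 62 and q = 46.
Since buyers pay the price plus the tax, the effective demand curve becomes qd = 258 - 4p.
New equilibrium: 258 - 4p = 4p - 202 ⇒ 460 = 8p ⇒ p = 57.5, q = 28.

28.00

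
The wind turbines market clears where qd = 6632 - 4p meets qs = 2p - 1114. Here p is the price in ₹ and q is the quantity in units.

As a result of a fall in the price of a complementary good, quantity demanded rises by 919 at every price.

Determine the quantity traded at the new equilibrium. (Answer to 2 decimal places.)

Initially, 6632 - 4p = 2p - 1114, so 7746 = 6p and p = 1291, q = 1468.
The new curves are qd = 7551 - 4p (demand) and qs = 2p - 1114 (supply).
Clearing the new market: 7551 - 4p = 2p - 1114, so p = 8665/6 ≈ 1444.1667 and q = 5323/3 ≈ 1774.3333.

1774.33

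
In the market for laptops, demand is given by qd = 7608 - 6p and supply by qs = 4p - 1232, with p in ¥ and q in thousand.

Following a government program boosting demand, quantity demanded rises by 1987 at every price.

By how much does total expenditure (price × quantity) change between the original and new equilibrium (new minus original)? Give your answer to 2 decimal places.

+1318334.76

Original equilibrium: 7608 - 6p = 4p - 1232 gives 8840 = 10p, so p = 884 and q = 2304.
With the change applied: demand qd = 9595 - 6p, supply qs = 4p - 1232.
Clearing the new market: 9595 - 6p = 4p - 1232, so p = 1082.7 and q = 3098.8.
Expenditure moves from 884×2304 = 2036736 to 1082.7×3098.8 = 3355070.76; change = +1318334.76.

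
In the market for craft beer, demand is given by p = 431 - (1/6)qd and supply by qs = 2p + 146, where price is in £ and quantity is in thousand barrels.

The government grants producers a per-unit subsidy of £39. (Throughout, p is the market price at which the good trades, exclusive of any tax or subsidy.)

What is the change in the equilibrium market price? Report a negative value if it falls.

Solve the original market: 2586 - 6p = 2p + 146, hence p = 305 and q = 756.
Since sellers receive the price plus the subsidy, the effective supply curve becomes qs = 2p + 224.
Equate the new curves: 2586 - 6p = 2p + 224, giving 2362 = 8p, p = 295.25, q = 814.5.
Δp = 295.25 − 305 = -9.75.

-9.75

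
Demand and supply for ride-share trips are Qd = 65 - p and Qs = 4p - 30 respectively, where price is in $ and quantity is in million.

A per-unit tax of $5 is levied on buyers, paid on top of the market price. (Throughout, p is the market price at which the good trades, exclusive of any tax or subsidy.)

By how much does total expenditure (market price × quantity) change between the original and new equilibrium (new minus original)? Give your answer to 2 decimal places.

Original equilibrium: 65 - p = 4p - 30 gives 95 = 5p, so p = 19 and Q = 46.
Since buyers pay the price plus the tax, the effective demand curve becomes Qd = 60 - p.
Clearing the new market: 60 - p = 4p - 30, so p = 18 and Q = 42.
Expenditure moves from 19×46 = 874 to 18×42 = 756; change = -118.00.

-118.00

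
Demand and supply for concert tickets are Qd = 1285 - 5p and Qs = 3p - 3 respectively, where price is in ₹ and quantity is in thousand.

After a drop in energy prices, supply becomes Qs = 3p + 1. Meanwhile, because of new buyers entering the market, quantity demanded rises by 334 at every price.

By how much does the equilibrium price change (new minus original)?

Original equilibrium: 1285 - 5p = 3p - 3 gives 1288 = 8p, so p = 161 and Q = 480.
After the shift, demand is Qd = 1619 - 5p and supply is Qs = 3p + 1.
Equate the new curves: 1619 - 5p = 3p + 1, giving 1618 = 8p, p = 202.25, Q = 607.75.
Δp = 202.25 − 161 = +41.25.

+41.25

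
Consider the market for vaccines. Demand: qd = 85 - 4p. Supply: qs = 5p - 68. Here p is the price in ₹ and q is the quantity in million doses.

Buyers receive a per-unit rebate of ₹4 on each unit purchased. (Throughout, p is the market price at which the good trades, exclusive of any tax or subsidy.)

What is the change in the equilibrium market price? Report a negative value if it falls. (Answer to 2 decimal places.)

+1.78

Initially, 85 - 4p = 5p - 68, so 153 = 9p and p = 17, q = 17.
Since buyers' out-of-pocket price is the market price minus the rebate, the effective demand curve becomes qd = 101 - 4p.
New equilibrium: 101 - 4p = 5p - 68 ⇒ 169 = 9p ⇒ p = 169/9 ≈ 18.7778, q = 233/9 ≈ 25.8889.
Δp = 18.7778 − 17 = +1.78.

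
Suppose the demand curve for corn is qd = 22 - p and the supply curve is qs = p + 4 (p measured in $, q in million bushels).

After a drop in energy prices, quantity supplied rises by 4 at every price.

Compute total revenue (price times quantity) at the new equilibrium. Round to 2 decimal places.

Solve the original market: 22 - p = p + 4, hence p = 9 and q = 13.
After the shift, demand is qd = 22 - p and supply is qs = p + 8.
Equate the new curves: 22 - p = p + 8, giving 14 = 2p, p = 7, q = 15.
New expenditure = 7 × 15 = 105.00.

105.00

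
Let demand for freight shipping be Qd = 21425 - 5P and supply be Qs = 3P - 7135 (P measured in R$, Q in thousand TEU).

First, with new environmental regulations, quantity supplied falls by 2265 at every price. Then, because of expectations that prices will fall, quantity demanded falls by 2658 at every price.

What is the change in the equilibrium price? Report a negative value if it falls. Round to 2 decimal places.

Initially, 21425 - 5P = 3P - 7135, so 28560 = 8P and P = 3570, Q = 3575.
The shock moves the curves to Qd = 18767 - 5P and Qs = 3P - 9400.
New equilibrium: 18767 - 5P = 3P - 9400 ⇒ 28167 = 8P ⇒ P = 3520.875, Q = 1162.625.
ΔP = 3520.875 − 3570 = -49.13.

-49.13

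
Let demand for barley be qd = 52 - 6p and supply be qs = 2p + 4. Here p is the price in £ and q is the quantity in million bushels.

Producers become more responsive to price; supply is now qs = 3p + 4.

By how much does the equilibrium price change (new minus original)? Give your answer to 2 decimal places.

Initially, 52 - 6p = 2p + 4, so 48 = 8p and p = 6, q = 16.
The shock moves the curves to qd = 52 - 6p and qs = 3p + 4.
Equate the new curves: 52 - 6p = 3p + 4, giving 48 = 9p, p = 16/3 ≈ 5.3333, q = 20.
Δp = 5.3333 − 6 = -0.67.

-0.67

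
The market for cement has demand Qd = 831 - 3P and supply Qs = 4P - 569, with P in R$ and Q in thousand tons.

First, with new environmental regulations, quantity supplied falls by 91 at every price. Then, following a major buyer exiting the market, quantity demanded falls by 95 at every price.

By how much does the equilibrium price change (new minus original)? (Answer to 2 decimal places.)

Before the shock: 831 - 3P = 4P - 569 ⇒ 1400 = 7P ⇒ P = 200, Q = 231.
After the shift, demand is Qd = 736 - 3P and supply is Qs = 4P - 660.
Setting them equal: 736 - 3P = 4P - 660 → 1396 = 7P, so P = 1396/7 ≈ 199.4286 and Q = 964/7 ≈ 137.7143.
ΔP = 199.4286 − 200 = -0.57.

-0.57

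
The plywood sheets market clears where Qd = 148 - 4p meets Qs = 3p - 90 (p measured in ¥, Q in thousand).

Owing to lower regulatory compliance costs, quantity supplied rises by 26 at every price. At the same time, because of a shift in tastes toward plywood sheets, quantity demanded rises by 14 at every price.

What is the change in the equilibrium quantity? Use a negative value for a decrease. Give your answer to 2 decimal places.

Solve the original market: 148 - 4p = 3p - 90, hence p = 34 and Q = 12.
After the shift, demand is Qd = 162 - 4p and supply is Qs = 3p - 64.
New equilibrium: 162 - 4p = 3p - 64 ⇒ 226 = 7p ⇒ p = 226/7 ≈ 32.2857, Q = 230/7 ≈ 32.8571.
ΔQ = 32.8571 − 12 = +20.86.

+20.86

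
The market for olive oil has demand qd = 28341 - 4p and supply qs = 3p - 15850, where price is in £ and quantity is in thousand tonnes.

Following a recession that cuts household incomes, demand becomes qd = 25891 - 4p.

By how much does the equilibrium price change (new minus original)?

-350

Original equilibrium: 28341 - 4p = 3p - 15850 gives 44191 = 7p, so p = 6313 and q = 3089.
With the change applied: demand qd = 25891 - 4p, supply qs = 3p - 15850.
Clearing the new market: 25891 - 4p = 3p - 15850, so p = 5963 and q = 2039.
Δp = 5963 − 6313 = -350.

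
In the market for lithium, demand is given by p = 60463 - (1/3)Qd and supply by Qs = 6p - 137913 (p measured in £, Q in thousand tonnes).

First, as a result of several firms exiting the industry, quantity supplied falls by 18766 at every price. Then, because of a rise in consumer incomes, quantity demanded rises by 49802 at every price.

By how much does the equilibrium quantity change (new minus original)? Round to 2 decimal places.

Original equilibrium: 181389 - 3p = 6p - 137913 gives 319302 = 9p, so p = 35478 and Q = 74955.
After the shift, demand is Qd = 231191 - 3p and supply is Qs = 6p - 156679.
Equate the new curves: 231191 - 3p = 6p - 156679, giving 387870 = 9p, p = 129290/3 ≈ 43096.6667, Q = 101901.
ΔQ = 101901 − 74955 = +26946.00.

+26946.00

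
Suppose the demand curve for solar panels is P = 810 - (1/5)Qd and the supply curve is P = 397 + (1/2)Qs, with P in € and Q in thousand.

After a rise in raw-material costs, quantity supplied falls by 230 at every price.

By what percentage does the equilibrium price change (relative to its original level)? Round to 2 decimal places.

+4.75

Original equilibrium: 4050 - 5P = 2P - 794 gives 4844 = 7P, so P = 692 and Q = 590.
The shock moves the curves to Qd = 4050 - 5P and Qs = 2P - 1024.
Setting them equal: 4050 - 5P = 2P - 1024 → 5074 = 7P, so P = 5074/7 ≈ 724.8571 and Q = 2980/7 ≈ 425.7143.
%ΔP = (724.8571 − 692) / 692 × 100 = +4.75%.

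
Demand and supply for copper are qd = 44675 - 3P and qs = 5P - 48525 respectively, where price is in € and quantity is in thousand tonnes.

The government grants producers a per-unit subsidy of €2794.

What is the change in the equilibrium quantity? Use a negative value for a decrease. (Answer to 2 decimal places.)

+5238.75

Original equilibrium: 44675 - 3P = 5P - 48525 gives 93200 = 8P, so P = 11650 and q = 9725.
Since sellers receive the price plus the subsidy, the effective supply curve becomes qs = 5P - 34555.
Clearing the new market: 44675 - 3P = 5P - 34555, so P = 9903.75 and q = 14963.75.
Δq = 14963.75 − 9725 = +5238.75.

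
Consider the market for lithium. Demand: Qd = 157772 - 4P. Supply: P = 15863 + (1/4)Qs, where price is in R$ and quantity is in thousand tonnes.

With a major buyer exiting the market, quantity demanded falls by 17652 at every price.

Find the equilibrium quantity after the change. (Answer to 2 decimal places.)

Before the shock: 157772 - 4P = 4P - 63452 ⇒ 221224 = 8P ⇒ P = 27653, Q = 47160.
The new curves are Qd = 140120 - 4P (demand) and Qs = 4P - 63452 (supply).
Clearing the new market: 140120 - 4P = 4P - 63452, so P = 25446.5 and Q = 38334.

38334.00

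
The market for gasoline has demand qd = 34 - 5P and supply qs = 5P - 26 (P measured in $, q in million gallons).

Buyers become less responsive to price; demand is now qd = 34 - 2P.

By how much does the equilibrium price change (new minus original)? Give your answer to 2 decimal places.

Initially, 34 - 5P = 5P - 26, so 60 = 10P and P = 6, q = 4.
With the change applied: demand qd = 34 - 2P, supply qs = 5P - 26.
New equilibrium: 34 - 2P = 5P - 26 ⇒ 60 = 7P ⇒ P = 60/7 ≈ 8.5714, q = 118/7 ≈ 16.8571.
ΔP = 8.5714 − 6 = +2.57.

+2.57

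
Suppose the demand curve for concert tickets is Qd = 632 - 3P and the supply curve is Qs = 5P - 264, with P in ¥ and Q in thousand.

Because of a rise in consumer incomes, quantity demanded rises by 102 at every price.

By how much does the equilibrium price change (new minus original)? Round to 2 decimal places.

+12.75

Before the shock: 632 - 3P = 5P - 264 ⇒ 896 = 8P ⇒ P = 112, Q = 296.
After the shift, demand is Qd = 734 - 3P and supply is Qs = 5P - 264.
Equate the new curves: 734 - 3P = 5P - 264, giving 998 = 8P, P = 124.75, Q = 359.75.
ΔP = 124.75 − 112 = +12.75.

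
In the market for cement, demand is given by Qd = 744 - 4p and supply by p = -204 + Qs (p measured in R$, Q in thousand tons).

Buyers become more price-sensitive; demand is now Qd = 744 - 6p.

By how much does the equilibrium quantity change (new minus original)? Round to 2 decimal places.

Initially, 744 - 4p = p + 204, so 540 = 5p and p = 108, Q = 312.
After the shift, demand is Qd = 744 - 6p and supply is Qs = p + 204.
Setting them equal: 744 - 6p = p + 204 → 540 = 7p, so p = 540/7 ≈ 77.1429 and Q = 1968/7 ≈ 281.1429.
ΔQ = 281.1429 − 312 = -30.86.

-30.86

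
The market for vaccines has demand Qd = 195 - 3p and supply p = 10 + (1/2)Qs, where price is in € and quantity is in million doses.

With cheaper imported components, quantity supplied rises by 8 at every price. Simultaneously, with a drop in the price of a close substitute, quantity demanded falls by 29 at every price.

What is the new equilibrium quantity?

59.2

Solve the original market: 195 - 3p = 2p - 20, hence p = 43 and Q = 66.
The new curves are Qd = 166 - 3p (demand) and Qs = 2p - 12 (supply).
New equilibrium: 166 - 3p = 2p - 12 ⇒ 178 = 5p ⇒ p = 35.6, Q = 59.2.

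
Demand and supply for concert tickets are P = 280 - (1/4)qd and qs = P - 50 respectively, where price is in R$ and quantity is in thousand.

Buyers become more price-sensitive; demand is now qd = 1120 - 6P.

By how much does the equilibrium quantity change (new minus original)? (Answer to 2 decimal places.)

-66.86

Original equilibrium: 1120 - 4P = P - 50 gives 1170 = 5P, so P = 234 and q = 184.
With the change applied: demand qd = 1120 - 6P, supply qs = P - 50.
New equilibrium: 1120 - 6P = P - 50 ⇒ 1170 = 7P ⇒ P = 1170/7 ≈ 167.1429, q = 820/7 ≈ 117.1429.
Δq = 117.1429 − 184 = -66.86.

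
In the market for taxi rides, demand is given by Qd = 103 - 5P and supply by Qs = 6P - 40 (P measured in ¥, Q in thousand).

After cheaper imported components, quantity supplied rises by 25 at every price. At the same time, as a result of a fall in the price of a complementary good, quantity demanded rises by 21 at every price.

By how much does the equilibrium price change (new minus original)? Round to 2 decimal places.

Initially, 103 - 5P = 6P - 40, so 143 = 11P and P = 13, Q = 38.
With the change applied: demand Qd = 124 - 5P, supply Qs = 6P - 15.
Clearing the new market: 124 - 5P = 6P - 15, so P = 139/11 ≈ 12.6364 and Q = 669/11 ≈ 60.8182.
ΔP = 12.6364 − 13 = -0.36.

-0.36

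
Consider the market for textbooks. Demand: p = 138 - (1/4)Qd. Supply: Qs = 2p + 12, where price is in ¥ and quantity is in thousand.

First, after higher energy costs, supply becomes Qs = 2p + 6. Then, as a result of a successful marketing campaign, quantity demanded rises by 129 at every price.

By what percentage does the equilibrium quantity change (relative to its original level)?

Solve the original market: 552 - 4p = 2p + 12, hence p = 90 and Q = 192.
With the change applied: demand Qd = 681 - 4p, supply Qs = 2p + 6.
Equate the new curves: 681 - 4p = 2p + 6, giving 675 = 6p, p = 112.5, Q = 231.
%ΔQ = (231 − 192) / 192 × 100 = +20.3125%.

+20.3125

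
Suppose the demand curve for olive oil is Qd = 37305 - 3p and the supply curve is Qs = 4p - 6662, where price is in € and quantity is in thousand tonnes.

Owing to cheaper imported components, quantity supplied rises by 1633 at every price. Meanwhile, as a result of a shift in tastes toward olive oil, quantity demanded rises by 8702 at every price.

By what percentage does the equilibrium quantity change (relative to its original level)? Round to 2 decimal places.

Initially, 37305 - 3p = 4p - 6662, so 43967 = 7p and p = 6281, Q = 18462.
The new curves are Qd = 46007 - 3p (demand) and Qs = 4p - 5029 (supply).
Equate the new curves: 46007 - 3p = 4p - 5029, giving 51036 = 7p, p = 51036/7 ≈ 7290.8571, Q = 168941/7 ≈ 24134.4286.
%ΔQ = (24134.4286 − 18462) / 18462 × 100 = +30.72%.

+30.72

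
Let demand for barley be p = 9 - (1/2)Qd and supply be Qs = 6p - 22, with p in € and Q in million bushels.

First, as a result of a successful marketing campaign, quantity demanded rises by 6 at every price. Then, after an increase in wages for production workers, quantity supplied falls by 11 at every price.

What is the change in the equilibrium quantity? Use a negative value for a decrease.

+1.75

Original equilibrium: 18 - 2p = 6p - 22 gives 40 = 8p, so p = 5 and Q = 8.
The new curves are Qd = 24 - 2p (demand) and Qs = 6p - 33 (supply).
Clearing the new market: 24 - 2p = 6p - 33, so p = 7.125 and Q = 9.75.
ΔQ = 9.75 − 8 = +1.75.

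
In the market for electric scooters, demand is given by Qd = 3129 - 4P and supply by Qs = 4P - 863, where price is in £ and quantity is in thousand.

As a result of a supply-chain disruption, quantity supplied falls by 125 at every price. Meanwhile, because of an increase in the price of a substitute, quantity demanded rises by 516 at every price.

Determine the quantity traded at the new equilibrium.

Solve the original market: 3129 - 4P = 4P - 863, hence P = 499 and Q = 1133.
The new curves are Qd = 3645 - 4P (demand) and Qs = 4P - 988 (supply).
Setting them equal: 3645 - 4P = 4P - 988 → 4633 = 8P, so P = 579.125 and Q = 1328.5.

1328.5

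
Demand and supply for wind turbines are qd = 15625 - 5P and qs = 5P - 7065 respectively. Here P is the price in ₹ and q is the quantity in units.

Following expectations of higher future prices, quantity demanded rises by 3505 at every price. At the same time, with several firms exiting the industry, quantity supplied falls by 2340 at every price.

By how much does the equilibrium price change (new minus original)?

Original equilibrium: 15625 - 5P = 5P - 7065 gives 22690 = 10P, so P = 2269 and q = 4280.
The shock moves the curves to qd = 19130 - 5P and qs = 5P - 9405.
Clearing the new market: 19130 - 5P = 5P - 9405, so P = 2853.5 and q = 4862.5.
ΔP = 2853.5 − 2269 = +584.5.

+584.5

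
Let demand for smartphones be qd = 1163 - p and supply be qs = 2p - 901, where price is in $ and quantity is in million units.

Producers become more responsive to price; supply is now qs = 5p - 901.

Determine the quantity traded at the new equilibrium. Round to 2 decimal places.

819.00

Solve the original market: 1163 - p = 2p - 901, hence p = 688 and q = 475.
With the change applied: demand qd = 1163 - p, supply qs = 5p - 901.
Clearing the new market: 1163 - p = 5p - 901, so p = 344 and q = 819.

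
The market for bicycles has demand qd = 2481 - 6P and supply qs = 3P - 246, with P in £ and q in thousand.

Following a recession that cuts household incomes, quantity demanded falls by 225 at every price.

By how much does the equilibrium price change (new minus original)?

Initially, 2481 - 6P = 3P - 246, so 2727 = 9P and P = 303, q = 663.
The shock moves the curves to qd = 2256 - 6P and qs = 3P - 246.
New equilibrium: 2256 - 6P = 3P - 246 ⇒ 2502 = 9P ⇒ P = 278, q = 588.
ΔP = 278 − 303 = -25.

-25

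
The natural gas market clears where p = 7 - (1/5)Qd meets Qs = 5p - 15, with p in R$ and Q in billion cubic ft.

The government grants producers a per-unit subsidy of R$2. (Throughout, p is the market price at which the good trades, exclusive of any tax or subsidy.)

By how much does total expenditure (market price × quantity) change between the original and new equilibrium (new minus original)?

+10

Solve the original market: 35 - 5p = 5p - 15, hence p = 5 and Q = 10.
Since sellers receive the price plus the subsidy, the effective supply curve becomes Qs = 5p - 5.
Setting them equal: 35 - 5p = 5p - 5 → 40 = 10p, so p = 4 and Q = 15.
Expenditure moves from 5×10 = 50 to 4×15 = 60; change = +10.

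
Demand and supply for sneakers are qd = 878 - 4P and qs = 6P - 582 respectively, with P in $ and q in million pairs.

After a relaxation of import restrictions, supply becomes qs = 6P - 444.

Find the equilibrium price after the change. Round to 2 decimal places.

132.20

Solve the original market: 878 - 4P = 6P - 582, hence P = 146 and q = 294.
With the change applied: demand qd = 878 - 4P, supply qs = 6P - 444.
Equate the new curves: 878 - 4P = 6P - 444, giving 1322 = 10P, P = 132.2, q = 349.2.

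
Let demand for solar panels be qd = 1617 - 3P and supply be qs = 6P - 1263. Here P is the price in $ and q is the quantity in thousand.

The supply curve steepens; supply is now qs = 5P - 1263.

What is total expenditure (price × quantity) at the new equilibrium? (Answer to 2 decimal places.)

Initially, 1617 - 3P = 6P - 1263, so 2880 = 9P and P = 320, q = 657.
With the change applied: demand qd = 1617 - 3P, supply qs = 5P - 1263.
Setting them equal: 1617 - 3P = 5P - 1263 → 2880 = 8P, so P = 360 and q = 537.
New expenditure = 360 × 537 = 193320.00.

193320.00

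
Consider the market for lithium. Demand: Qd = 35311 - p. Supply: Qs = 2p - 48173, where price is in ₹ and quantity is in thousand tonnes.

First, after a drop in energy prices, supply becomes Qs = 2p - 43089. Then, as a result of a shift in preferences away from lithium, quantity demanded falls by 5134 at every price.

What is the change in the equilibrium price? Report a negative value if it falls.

-3406

Original equilibrium: 35311 - p = 2p - 48173 gives 83484 = 3p, so p = 27828 and Q = 7483.
With the change applied: demand Qd = 30177 - p, supply Qs = 2p - 43089.
New equilibrium: 30177 - p = 2p - 43089 ⇒ 73266 = 3p ⇒ p = 24422, Q = 5755.
Δp = 24422 − 27828 = -3406.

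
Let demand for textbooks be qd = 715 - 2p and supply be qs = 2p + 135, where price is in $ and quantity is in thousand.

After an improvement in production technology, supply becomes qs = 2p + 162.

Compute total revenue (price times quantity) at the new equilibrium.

60622.625

Original equilibrium: 715 - 2p = 2p + 135 gives 580 = 4p, so p = 145 and q = 425.
The shock moves the curves to qd = 715 - 2p and qs = 2p + 162.
Equate the new curves: 715 - 2p = 2p + 162, giving 553 = 4p, p = 138.25, q = 438.5.
New expenditure = 138.25 × 438.5 = 60622.625.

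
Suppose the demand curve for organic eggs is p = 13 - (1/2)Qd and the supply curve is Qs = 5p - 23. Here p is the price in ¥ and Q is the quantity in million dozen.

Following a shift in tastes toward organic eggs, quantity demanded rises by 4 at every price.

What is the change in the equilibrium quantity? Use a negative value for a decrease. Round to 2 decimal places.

+2.86

Original equilibrium: 26 - 2p = 5p - 23 gives 49 = 7p, so p = 7 and Q = 12.
The shock moves the curves to Qd = 30 - 2p and Qs = 5p - 23.
New equilibrium: 30 - 2p = 5p - 23 ⇒ 53 = 7p ⇒ p = 53/7 ≈ 7.5714, Q = 104/7 ≈ 14.8571.
ΔQ = 14.8571 − 12 = +2.86.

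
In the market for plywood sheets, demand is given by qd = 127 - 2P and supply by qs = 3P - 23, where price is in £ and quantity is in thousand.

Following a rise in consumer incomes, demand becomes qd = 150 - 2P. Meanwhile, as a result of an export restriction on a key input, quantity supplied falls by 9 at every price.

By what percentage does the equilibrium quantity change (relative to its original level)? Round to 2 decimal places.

Original equilibrium: 127 - 2P = 3P - 23 gives 150 = 5P, so P = 30 and q = 67.
With the change applied: demand qd = 150 - 2P, supply qs = 3P - 32.
Equate the new curves: 150 - 2P = 3P - 32, giving 182 = 5P, P = 36.4, q = 77.2.
%Δq = (77.2 − 67) / 67 × 100 = +15.22%.

+15.22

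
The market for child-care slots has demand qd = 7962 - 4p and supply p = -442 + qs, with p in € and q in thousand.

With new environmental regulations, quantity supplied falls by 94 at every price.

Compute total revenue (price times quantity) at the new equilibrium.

Original equilibrium: 7962 - 4p = p + 442 gives 7520 = 5p, so p = 1504 and q = 1946.
The new curves are qd = 7962 - 4p (demand) and qs = p + 348 (supply).
Clearing the new market: 7962 - 4p = p + 348, so p = 1522.8 and q = 1870.8.
New expenditure = 1522.8 × 1870.8 = 2848854.24.

2848854.24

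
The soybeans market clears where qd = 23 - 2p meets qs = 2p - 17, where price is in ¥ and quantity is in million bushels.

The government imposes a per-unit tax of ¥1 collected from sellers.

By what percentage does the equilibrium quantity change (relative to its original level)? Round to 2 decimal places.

Before the shock: 23 - 2p = 2p - 17 ⇒ 40 = 4p ⇒ p = 10, q = 3.
Since sellers keep the price net of the tax, the effective supply curve becomes qs = 2p - 19.
Setting them equal: 23 - 2p = 2p - 19 → 42 = 4p, so p = 10.5 and q = 2.
%Δq = (2 − 3) / 3 × 100 = -33.33%.

-33.33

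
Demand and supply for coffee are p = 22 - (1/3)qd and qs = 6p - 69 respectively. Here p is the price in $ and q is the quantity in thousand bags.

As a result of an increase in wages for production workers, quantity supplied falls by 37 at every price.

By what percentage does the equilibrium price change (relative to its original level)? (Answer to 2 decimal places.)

Before the shock: 66 - 3p = 6p - 69 ⇒ 135 = 9p ⇒ p = 15, q = 21.
The new curves are qd = 66 - 3p (demand) and qs = 6p - 106 (supply).
Clearing the new market: 66 - 3p = 6p - 106, so p = 172/9 ≈ 19.1111 and q = 26/3 ≈ 8.6667.
%Δp = (19.1111 − 15) / 15 × 100 = +27.41%.

+27.41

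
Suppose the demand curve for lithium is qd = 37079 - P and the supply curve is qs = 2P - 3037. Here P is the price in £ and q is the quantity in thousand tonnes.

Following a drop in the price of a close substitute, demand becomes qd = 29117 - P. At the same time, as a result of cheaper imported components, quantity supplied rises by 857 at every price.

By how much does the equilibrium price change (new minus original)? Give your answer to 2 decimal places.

-2939.67

Before the shock: 37079 - P = 2P - 3037 ⇒ 40116 = 3P ⇒ P = 13372, q = 23707.
With the change applied: demand qd = 29117 - P, supply qs = 2P - 2180.
Clearing the new market: 29117 - P = 2P - 2180, so P = 31297/3 ≈ 10432.3333 and q = 56054/3 ≈ 18684.6667.
ΔP = 10432.3333 − 13372 = -2939.67.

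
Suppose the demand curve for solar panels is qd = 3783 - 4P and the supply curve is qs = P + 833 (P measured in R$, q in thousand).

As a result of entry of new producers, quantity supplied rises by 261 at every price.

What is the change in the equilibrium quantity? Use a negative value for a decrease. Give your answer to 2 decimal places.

Initially, 3783 - 4P = P + 833, so 2950 = 5P and P = 590, q = 1423.
With the change applied: demand qd = 3783 - 4P, supply qs = P + 1094.
New equilibrium: 3783 - 4P = P + 1094 ⇒ 2689 = 5P ⇒ P = 537.8, q = 1631.8.
Δq = 1631.8 − 1423 = +208.80.

+208.80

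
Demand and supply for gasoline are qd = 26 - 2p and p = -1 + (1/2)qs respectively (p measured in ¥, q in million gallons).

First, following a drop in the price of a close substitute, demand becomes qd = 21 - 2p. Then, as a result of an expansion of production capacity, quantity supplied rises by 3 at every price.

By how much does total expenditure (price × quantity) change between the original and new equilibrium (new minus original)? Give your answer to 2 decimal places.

-32.00

Solve the original market: 26 - 2p = 2p + 2, hence p = 6 and q = 14.
The new curves are qd = 21 - 2p (demand) and qs = 2p + 5 (supply).
Clearing the new market: 21 - 2p = 2p + 5, so p = 4 and q = 13.
Expenditure moves from 6×14 = 84 to 4×13 = 52; change = -32.00.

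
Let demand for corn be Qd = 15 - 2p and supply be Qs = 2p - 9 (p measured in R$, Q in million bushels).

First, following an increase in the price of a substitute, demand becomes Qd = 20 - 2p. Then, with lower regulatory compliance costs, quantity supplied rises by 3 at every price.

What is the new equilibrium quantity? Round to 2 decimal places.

Initially, 15 - 2p = 2p - 9, so 24 = 4p and p = 6, Q = 3.
With the change applied: demand Qd = 20 - 2p, supply Qs = 2p - 6.
New equilibrium: 20 - 2p = 2p - 6 ⇒ 26 = 4p ⇒ p = 6.5, Q = 7.

7.00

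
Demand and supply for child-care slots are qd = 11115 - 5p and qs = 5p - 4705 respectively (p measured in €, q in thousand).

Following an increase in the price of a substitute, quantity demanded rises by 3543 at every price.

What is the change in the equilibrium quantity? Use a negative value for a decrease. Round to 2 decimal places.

Initially, 11115 - 5p = 5p - 4705, so 15820 = 10p and p = 1582, q = 3205.
With the change applied: demand qd = 14658 - 5p, supply qs = 5p - 4705.
Setting them equal: 14658 - 5p = 5p - 4705 → 19363 = 10p, so p = 1936.3 and q = 4976.5.
Δq = 4976.5 − 3205 = +1771.50.

+1771.50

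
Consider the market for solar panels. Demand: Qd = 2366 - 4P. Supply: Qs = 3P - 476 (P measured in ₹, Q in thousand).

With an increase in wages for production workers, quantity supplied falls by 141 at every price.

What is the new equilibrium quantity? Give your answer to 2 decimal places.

661.43

Solve the original market: 2366 - 4P = 3P - 476, hence P = 406 and Q = 742.
With the change applied: demand Qd = 2366 - 4P, supply Qs = 3P - 617.
Equate the new curves: 2366 - 4P = 3P - 617, giving 2983 = 7P, P = 2983/7 ≈ 426.1429, Q = 4630/7 ≈ 661.4286.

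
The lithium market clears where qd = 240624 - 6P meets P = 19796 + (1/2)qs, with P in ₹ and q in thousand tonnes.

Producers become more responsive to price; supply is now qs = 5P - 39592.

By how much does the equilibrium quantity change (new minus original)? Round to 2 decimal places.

+57316.91

Original equilibrium: 240624 - 6P = 2P - 39592 gives 280216 = 8P, so P = 35027 and q = 30462.
The new curves are qd = 240624 - 6P (demand) and qs = 5P - 39592 (supply).
Equate the new curves: 240624 - 6P = 5P - 39592, giving 280216 = 11P, P = 280216/11 ≈ 25474.1818, q = 965568/11 ≈ 87778.9091.
Δq = 87778.9091 − 30462 = +57316.91.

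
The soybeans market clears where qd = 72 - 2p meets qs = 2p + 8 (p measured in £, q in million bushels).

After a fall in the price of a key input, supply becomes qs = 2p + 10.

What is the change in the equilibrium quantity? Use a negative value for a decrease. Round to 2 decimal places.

Solve the original market: 72 - 2p = 2p + 8, hence p = 16 and q = 40.
With the change applied: demand qd = 72 - 2p, supply qs = 2p + 10.
Clearing the new market: 72 - 2p = 2p + 10, so p = 15.5 and q = 41.
Δq = 41 − 40 = +1.00.

+1.00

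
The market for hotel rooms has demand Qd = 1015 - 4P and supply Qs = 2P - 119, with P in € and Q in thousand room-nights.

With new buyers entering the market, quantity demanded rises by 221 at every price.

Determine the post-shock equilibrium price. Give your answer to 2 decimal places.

225.83

Initially, 1015 - 4P = 2P - 119, so 1134 = 6P and P = 189, Q = 259.
The new curves are Qd = 1236 - 4P (demand) and Qs = 2P - 119 (supply).
Clearing the new market: 1236 - 4P = 2P - 119, so P = 1355/6 ≈ 225.8333 and Q = 998/3 ≈ 332.6667.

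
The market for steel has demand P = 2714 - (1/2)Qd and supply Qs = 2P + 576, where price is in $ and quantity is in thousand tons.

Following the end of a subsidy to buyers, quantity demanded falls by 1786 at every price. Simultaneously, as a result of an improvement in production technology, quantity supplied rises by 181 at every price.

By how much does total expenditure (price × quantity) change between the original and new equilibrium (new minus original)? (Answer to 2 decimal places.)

-2055036.63

Solve the original market: 5428 - 2P = 2P + 576, hence P = 1213 and Q = 3002.
The new curves are Qd = 3642 - 2P (demand) and Qs = 2P + 757 (supply).
New equilibrium: 3642 - 2P = 2P + 757 ⇒ 2885 = 4P ⇒ P = 721.25, Q = 2199.5.
Expenditure moves from 1213×3002 = 3641426 to 721.25×2199.5 = 1586389.375; change = -2055036.63.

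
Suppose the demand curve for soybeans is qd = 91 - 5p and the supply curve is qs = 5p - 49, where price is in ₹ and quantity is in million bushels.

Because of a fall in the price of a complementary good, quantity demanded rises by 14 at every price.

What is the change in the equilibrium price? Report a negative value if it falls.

+1.4

Solve the original market: 91 - 5p = 5p - 49, hence p = 14 and q = 21.
After the shift, demand is qd = 105 - 5p and supply is qs = 5p - 49.
Equate the new curves: 105 - 5p = 5p - 49, giving 154 = 10p, p = 15.4, q = 28.
Δp = 15.4 − 14 = +1.4.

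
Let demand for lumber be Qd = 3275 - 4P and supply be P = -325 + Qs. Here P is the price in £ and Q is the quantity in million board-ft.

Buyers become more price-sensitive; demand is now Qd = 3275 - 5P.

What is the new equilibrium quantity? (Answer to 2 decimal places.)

816.67

Original equilibrium: 3275 - 4P = P + 325 gives 2950 = 5P, so P = 590 and Q = 915.
After the shift, demand is Qd = 3275 - 5P and supply is Qs = P + 325.
Equate the new curves: 3275 - 5P = P + 325, giving 2950 = 6P, P = 1475/3 ≈ 491.6667, Q = 2450/3 ≈ 816.6667.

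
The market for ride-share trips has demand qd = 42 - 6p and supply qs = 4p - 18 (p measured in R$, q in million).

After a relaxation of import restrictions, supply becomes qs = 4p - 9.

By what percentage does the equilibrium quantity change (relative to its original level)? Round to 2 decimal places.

Original equilibrium: 42 - 6p = 4p - 18 gives 60 = 10p, so p = 6 and q = 6.
The shock moves the curves to qd = 42 - 6p and qs = 4p - 9.
Clearing the new market: 42 - 6p = 4p - 9, so p = 5.1 and q = 11.4.
%Δq = (11.4 − 6) / 6 × 100 = +90.00%.

+90.00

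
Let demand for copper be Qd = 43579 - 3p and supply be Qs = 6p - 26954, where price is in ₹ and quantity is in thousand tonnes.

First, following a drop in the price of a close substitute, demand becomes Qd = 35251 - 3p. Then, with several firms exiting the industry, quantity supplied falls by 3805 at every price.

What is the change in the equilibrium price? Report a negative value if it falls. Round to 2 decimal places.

Original equilibrium: 43579 - 3p = 6p - 26954 gives 70533 = 9p, so p = 7837 and Q = 20068.
With the change applied: demand Qd = 35251 - 3p, supply Qs = 6p - 30759.
Equate the new curves: 35251 - 3p = 6p - 30759, giving 66010 = 9p, p = 66010/9 ≈ 7334.4444, Q = 39743/3 ≈ 13247.6667.
Δp = 7334.4444 − 7837 = -502.56.

-502.56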